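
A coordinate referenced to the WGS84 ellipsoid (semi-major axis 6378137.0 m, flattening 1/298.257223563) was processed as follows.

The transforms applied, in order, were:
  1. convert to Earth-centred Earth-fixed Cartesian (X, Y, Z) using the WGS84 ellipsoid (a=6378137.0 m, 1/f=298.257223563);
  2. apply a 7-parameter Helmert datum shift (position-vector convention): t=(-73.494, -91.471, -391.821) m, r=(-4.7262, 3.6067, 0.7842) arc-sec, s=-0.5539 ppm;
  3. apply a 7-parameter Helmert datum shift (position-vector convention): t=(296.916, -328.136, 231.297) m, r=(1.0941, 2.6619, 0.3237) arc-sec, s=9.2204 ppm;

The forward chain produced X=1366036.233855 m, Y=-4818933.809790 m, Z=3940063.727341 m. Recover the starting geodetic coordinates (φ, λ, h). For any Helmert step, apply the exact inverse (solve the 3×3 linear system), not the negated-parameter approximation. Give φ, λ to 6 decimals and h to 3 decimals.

start: X=1366036.2339, Y=-4818933.8098, Z=3940063.7273 m
→ Helmert⁻¹: X=1365668.3187, Y=-4818542.4897, Z=3939839.2874
→ Helmert⁻¹: X=1365655.3530, Y=-4818549.1613, Z=3940146.7617
→ geod (Bowring, a=6378137.000): φ=38.37984700°, λ=-74.17640600°, h=2519.2790 m

φ=38.379847°, λ=-74.176406°, h=2519.279 m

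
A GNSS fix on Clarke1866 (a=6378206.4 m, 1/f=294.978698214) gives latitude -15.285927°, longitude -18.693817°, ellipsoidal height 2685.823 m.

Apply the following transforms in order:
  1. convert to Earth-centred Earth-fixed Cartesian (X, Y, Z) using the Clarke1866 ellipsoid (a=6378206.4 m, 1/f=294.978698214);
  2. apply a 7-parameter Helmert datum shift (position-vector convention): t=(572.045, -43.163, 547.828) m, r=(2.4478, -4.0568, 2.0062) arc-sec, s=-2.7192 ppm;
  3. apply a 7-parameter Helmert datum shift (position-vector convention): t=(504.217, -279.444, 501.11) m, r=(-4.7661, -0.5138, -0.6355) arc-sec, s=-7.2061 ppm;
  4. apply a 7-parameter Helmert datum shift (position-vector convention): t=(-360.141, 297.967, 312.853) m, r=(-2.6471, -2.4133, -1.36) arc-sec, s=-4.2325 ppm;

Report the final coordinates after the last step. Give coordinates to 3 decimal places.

start: φ=-15.285927°, λ=-18.693817°, h=2685.823 m
→ ECEF (a=6378206.400, f=1/294.978698214): X=5831805.9237, Y=-1973255.9922, Z=-1671245.0394
→ Helmert 7p (PV): X=5832414.1732, Y=-1973217.2345, Z=-1670601.3848
→ Helmert 7p (PV): X=5832874.4432, Y=-1973539.0306, Z=-1670028.1138
→ Helmert 7p (PV): X=5832496.1414, Y=-1973292.6015, Z=-1669614.6207

X=5832496.141 m, Y=-1973292.601 m, Z=-1669614.621 m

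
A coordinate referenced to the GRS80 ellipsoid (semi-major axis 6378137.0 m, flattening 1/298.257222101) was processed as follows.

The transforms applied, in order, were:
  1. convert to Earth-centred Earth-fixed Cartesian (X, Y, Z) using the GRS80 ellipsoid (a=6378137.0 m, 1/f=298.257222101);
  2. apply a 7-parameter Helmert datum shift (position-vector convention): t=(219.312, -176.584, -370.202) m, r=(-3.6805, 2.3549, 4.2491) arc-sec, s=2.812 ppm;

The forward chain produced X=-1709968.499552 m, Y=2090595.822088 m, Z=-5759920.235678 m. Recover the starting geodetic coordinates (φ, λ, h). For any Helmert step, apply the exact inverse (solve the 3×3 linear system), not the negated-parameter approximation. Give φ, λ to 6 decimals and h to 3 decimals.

φ=-65.021511°, λ=129.278475°, h=874.875 m

start: X=-1709968.4996, Y=2090595.8221, Z=-5759920.2357 m
→ Helmert⁻¹: X=-1710074.1737, Y=2090904.5251, Z=-5759516.0524
→ geod (Bowring, a=6378137.000): φ=-65.02151100°, λ=129.27847500°, h=874.8750 m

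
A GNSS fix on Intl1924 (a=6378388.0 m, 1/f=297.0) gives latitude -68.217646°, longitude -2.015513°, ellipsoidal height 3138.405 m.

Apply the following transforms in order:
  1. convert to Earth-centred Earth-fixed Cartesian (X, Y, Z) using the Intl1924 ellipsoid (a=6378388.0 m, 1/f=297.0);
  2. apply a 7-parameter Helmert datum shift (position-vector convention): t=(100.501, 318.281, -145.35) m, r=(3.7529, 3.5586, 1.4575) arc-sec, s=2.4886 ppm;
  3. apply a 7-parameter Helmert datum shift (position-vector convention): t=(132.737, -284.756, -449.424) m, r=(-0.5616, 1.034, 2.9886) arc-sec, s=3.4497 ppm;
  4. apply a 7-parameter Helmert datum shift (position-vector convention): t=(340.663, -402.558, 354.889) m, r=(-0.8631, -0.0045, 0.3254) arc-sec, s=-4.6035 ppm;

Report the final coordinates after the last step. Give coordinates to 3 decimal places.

X=2373937.476 m, Y=-83775.118 m, Z=-5903496.399 m

start: φ=-68.217646°, λ=-2.015513°, h=3138.405 m
→ ECEF (a=6378388.000, f=1/297.0): X=2373489.7926, Y=-83527.5090, Z=-5903194.8970
→ Helmert 7p (PV): X=2373494.9449, Y=-83085.2580, Z=-5903397.4064
→ Helmert 7p (PV): X=2373607.4799, Y=-83351.9839, Z=-5903878.8675
→ Helmert 7p (PV): X=2373937.4763, Y=-83775.1179, Z=-5903496.3994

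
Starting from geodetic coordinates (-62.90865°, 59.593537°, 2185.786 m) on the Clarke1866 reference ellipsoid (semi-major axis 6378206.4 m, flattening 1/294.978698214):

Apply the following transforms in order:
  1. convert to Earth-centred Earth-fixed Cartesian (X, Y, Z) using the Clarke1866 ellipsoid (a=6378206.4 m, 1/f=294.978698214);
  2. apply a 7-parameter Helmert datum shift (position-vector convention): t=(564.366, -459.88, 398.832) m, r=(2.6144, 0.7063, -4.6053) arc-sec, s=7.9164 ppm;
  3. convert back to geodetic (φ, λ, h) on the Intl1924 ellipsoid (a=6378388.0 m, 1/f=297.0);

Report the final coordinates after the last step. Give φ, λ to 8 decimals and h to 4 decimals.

φ=-62.90631218°, λ=59.57915048°, h=1532.7593 m

start: φ=-62.908650°, λ=59.593537°, h=2185.786 m
→ ECEF (a=6378206.400, f=1/294.978698214): X=1474623.3328, Y=2512785.1630, Z=-5657100.3374
→ Helmert 7p (PV): X=1475236.1048, Y=2512383.9550, Z=-5656719.4891
→ geod (Bowring, a=6378388.000): φ=-62.90631218°, λ=59.57915048°, h=1532.7593 m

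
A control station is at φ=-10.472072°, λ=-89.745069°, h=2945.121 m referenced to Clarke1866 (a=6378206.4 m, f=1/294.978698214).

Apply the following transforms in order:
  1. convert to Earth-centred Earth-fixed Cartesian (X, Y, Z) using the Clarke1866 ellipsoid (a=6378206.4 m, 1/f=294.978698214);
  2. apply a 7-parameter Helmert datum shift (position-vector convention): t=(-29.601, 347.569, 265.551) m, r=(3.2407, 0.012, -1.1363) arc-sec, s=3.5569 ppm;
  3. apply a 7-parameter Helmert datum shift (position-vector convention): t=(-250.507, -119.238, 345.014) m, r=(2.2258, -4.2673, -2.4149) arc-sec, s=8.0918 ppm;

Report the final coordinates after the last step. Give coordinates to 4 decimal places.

X=27558.2604 m, Y=-6275318.5651 m, Z=-1151664.6316 m

start: φ=-10.472072°, λ=-89.745069°, h=2945.121 m
→ ECEF (a=6378206.400, f=1/294.978698214): X=27922.3189, Y=-6275503.8491, Z=-1152096.0395
→ Helmert 7p (PV): X=27858.1787, Y=-6275160.6542, Z=-1151933.1851
→ Helmert 7p (PV): X=27558.2604, Y=-6275318.5651, Z=-1151664.6316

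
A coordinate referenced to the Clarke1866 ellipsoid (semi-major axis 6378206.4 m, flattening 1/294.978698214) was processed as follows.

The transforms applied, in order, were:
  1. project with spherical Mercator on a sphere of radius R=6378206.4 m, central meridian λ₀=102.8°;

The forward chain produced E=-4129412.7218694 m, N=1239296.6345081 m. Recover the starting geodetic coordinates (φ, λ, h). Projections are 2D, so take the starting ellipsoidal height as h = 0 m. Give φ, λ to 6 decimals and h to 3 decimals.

φ=11.063275°, λ=65.705258°, h=0.000 m

start: E=-4129412.7219, N=1239296.6345 m
→ merc⁻¹: φ=11.06327500°, λ=65.70525800°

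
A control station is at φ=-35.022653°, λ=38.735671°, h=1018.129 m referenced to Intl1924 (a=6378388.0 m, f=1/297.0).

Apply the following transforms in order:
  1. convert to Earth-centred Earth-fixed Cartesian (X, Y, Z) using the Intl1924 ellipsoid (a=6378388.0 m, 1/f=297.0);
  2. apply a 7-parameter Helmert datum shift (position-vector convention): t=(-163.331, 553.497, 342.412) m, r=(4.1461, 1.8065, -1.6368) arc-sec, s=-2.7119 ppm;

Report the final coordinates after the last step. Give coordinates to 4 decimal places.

start: φ=-35.022653°, λ=38.735671°, h=1018.129 m
→ ECEF (a=6378388.000, f=1/297.0): X=4079652.5617, Y=3272590.2084, Z=-3640566.1404
→ Helmert 7p (PV): X=4079472.2518, Y=3273175.6351, Z=-3640183.8040

X=4079472.2518 m, Y=3273175.6351 m, Z=-3640183.8040 m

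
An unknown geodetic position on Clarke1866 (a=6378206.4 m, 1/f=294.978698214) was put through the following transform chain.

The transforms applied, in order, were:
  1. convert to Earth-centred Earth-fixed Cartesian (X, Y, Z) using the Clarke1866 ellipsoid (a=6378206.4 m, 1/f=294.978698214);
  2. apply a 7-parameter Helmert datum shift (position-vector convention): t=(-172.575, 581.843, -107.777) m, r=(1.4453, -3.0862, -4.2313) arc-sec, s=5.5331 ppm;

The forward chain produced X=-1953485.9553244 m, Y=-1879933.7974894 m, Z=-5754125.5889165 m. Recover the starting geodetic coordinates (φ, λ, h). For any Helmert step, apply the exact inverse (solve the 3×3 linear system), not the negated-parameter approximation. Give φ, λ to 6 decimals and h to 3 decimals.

φ=-64.918018°, λ=-136.087289°, h=324.537 m

start: X=-1953485.9553, Y=-1879933.7975, Z=-5754125.5889 m
→ Helmert⁻¹: X=-1953350.0867, Y=-1880585.6243, Z=-5753943.5706
→ geod (Bowring, a=6378206.400): φ=-64.91801800°, λ=-136.08728900°, h=324.5370 m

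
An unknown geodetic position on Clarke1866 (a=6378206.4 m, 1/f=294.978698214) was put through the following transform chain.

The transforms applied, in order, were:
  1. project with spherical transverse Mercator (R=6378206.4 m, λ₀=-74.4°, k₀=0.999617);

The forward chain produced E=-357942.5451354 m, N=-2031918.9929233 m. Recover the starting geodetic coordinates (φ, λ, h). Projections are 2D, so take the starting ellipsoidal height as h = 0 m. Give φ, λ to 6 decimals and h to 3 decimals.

φ=-18.230084°, λ=-77.785047°, h=0.000 m

start: E=-357942.5451, N=-2031918.9929 m
→ tm⁻¹: φ=-18.23008400°, λ=-77.78504700°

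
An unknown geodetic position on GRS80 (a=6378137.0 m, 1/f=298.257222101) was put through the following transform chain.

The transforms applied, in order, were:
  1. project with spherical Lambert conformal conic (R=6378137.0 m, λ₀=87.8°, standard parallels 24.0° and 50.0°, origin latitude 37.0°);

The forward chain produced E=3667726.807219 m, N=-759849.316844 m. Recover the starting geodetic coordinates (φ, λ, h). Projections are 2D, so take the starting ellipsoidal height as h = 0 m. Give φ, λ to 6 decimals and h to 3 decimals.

φ=23.455935°, λ=124.562105°, h=0.000 m

start: E=3667726.8072, N=-759849.3168 m
→ lcc⁻¹: φ=23.45593500°, λ=124.56210500°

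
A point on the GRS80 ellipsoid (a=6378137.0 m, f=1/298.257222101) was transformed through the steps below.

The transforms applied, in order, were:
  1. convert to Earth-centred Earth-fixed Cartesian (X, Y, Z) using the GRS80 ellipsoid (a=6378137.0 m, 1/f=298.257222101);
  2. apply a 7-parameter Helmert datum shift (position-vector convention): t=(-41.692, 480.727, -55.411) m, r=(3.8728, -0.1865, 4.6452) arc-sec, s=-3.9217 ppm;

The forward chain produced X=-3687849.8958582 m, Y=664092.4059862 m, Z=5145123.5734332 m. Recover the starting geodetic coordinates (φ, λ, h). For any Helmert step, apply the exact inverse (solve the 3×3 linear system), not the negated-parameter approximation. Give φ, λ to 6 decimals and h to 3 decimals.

start: X=-3687849.8959, Y=664092.4060, Z=5145123.5734 m
→ Helmert⁻¹: X=-3687803.0652, Y=663793.9383, Z=5145190.0335
→ geod (Bowring, a=6378137.000): φ=54.11834400°, λ=169.79618600°, h=882.0530 m

φ=54.118344°, λ=169.796186°, h=882.053 m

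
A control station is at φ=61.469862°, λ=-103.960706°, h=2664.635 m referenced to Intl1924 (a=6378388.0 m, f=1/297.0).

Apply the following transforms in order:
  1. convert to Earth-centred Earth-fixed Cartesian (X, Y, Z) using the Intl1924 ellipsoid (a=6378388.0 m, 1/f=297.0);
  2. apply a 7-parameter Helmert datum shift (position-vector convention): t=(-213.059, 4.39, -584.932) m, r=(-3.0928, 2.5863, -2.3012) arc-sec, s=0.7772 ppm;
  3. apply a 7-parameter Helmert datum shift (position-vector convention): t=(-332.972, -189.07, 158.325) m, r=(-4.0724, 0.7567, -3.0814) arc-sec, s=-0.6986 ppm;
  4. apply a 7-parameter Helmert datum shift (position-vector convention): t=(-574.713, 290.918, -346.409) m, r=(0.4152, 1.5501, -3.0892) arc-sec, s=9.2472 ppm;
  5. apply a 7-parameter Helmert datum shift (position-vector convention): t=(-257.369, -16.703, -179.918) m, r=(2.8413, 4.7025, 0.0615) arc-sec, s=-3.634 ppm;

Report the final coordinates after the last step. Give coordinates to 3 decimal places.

start: φ=61.469862°, λ=-103.960706°, h=2664.635 m
→ ECEF (a=6378388.000, f=1/297.0): X=-737197.4161, Y=-2965399.6434, Z=5583001.2558
→ Helmert 7p (PV): X=-737374.1278, Y=-2965305.6202, Z=5582474.3706
→ Helmert 7p (PV): X=-737730.4037, Y=-2965371.3851, Z=5582690.0465
→ Helmert 7p (PV): X=-738314.3962, Y=-2965108.0773, Z=5582394.8367
→ Helmert 7p (PV): X=-738440.9291, Y=-2965191.1225, Z=5582170.6203

X=-738440.929 m, Y=-2965191.122 m, Z=5582170.620 m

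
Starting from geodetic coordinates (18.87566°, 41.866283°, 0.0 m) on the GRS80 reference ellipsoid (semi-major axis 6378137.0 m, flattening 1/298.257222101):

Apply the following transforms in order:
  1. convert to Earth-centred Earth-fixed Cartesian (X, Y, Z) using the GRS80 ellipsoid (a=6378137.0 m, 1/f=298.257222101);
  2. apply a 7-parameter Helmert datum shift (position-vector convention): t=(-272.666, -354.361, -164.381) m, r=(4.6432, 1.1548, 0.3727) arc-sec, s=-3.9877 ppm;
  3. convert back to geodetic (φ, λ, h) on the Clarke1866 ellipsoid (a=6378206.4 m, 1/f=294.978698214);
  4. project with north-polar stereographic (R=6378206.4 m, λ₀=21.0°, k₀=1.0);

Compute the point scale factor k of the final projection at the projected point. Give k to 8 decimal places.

start: φ=18.875660°, λ=41.866283°, h=0.000 m
→ ECEF (a=6378137.000, f=1/298.257222101): X=4495970.1139, Y=4029230.0538, Z=2050331.0987
→ Helmert 7p (PV): X=4495683.7179, Y=4028821.5946, Z=2050224.0716
→ geod (Bowring, a=6378206.400): φ=18.87747784°, λ=41.86521010°, h=-538.9496 m
→ into stereo (λ₀=21.0°): φ=18.87747784°, λ−λ₀=20.86521010°
scale k = 1.51109274

1.51109274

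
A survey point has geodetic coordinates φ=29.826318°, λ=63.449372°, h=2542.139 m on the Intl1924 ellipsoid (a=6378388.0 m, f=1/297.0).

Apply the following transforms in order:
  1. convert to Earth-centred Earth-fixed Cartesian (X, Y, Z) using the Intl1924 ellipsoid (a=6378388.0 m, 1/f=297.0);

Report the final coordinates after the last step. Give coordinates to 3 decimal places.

X=2476450.200 m, Y=4956018.978 m, Z=3154995.468 m

start: φ=29.826318°, λ=63.449372°, h=2542.139 m
→ ECEF (a=6378388.000, f=1/297.0): X=2476450.2000, Y=4956018.9780, Z=3154995.4681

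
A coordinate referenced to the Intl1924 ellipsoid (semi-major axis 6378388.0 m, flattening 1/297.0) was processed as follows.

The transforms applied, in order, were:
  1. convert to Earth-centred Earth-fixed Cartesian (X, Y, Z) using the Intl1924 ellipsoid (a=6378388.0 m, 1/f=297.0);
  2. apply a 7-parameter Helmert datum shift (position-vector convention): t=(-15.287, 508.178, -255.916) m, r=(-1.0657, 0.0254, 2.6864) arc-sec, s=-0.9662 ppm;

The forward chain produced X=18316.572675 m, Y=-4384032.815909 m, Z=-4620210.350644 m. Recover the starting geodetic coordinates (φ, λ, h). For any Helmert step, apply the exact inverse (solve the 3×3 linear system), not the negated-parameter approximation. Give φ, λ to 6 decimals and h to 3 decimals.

start: X=18316.5727, Y=-4384032.8159, Z=-4620210.3506 m
→ Helmert⁻¹: X=18275.3421, Y=-4384521.5984, Z=-4619981.5495
→ geod (Bowring, a=6378388.000): φ=-46.69051700°, λ=-89.76118400°, h=2286.1390 m

φ=-46.690517°, λ=-89.761184°, h=2286.139 m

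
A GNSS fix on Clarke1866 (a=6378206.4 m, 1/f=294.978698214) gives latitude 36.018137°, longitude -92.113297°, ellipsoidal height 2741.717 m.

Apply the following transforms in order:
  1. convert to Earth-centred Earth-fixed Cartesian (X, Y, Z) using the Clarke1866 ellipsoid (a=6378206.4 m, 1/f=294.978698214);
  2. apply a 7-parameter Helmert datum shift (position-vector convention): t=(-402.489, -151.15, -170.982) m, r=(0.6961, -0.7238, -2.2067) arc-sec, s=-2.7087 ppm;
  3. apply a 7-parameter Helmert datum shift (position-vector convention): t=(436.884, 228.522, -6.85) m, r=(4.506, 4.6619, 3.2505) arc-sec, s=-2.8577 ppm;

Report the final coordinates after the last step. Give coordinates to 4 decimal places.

X=-190409.2963 m, Y=-5163630.4697 m, Z=3730916.3450 m

start: φ=36.018137°, λ=-92.113297°, h=2741.717 m
→ ECEF (a=6378206.400, f=1/294.978698214): X=-190542.1199, Y=-5163641.5143, Z=3731241.5299
→ Helmert 7p (PV): X=-191012.4284, Y=-5163789.2311, Z=3731042.3464
→ Helmert 7p (PV): X=-190409.2963, Y=-5163630.4697, Z=3730916.3450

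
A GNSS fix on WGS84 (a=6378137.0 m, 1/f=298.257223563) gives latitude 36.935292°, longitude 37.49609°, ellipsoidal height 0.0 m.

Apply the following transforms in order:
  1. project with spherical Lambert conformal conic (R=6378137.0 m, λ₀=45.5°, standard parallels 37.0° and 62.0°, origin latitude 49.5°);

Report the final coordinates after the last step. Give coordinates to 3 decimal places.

E=-710987.739 m, N=-1339042.968 m

start: φ=36.935292°, λ=37.496090°, h=0.000 m
→ lcc (R=6378137.0, λ₀=45.5°): E=-710987.7386, N=-1339042.9679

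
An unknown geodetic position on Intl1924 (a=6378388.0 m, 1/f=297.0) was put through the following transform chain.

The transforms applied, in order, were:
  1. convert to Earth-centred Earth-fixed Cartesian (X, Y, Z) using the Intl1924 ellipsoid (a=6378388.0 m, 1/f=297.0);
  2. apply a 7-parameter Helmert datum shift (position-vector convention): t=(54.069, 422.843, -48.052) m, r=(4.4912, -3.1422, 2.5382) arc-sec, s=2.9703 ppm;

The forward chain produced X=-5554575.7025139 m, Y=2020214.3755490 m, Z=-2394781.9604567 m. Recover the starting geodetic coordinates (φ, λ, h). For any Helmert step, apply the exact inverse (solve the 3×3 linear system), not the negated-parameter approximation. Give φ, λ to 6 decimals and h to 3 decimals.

φ=-22.190675°, λ=160.017457°, h=1798.505 m

start: X=-5554575.7025, Y=2020214.3755, Z=-2394781.9605 m
→ Helmert⁻¹: X=-5554624.8981, Y=2019801.7441, Z=-2394686.1563
→ geod (Bowring, a=6378388.000): φ=-22.19067500°, λ=160.01745700°, h=1798.5050 m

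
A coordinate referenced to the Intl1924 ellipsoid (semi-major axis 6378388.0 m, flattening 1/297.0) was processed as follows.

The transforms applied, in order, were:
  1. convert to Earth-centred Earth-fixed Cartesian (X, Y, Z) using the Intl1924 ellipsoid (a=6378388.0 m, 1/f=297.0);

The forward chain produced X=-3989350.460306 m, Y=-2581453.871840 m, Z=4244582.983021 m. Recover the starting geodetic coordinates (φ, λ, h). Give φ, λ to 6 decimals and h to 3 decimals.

φ=41.965576°, λ=-147.093649°, h=2614.606 m

start: X=-3989350.4603, Y=-2581453.8718, Z=4244582.9830 m
→ geod (Bowring, a=6378388.000): φ=41.96557600°, λ=-147.09364900°, h=2614.6060 m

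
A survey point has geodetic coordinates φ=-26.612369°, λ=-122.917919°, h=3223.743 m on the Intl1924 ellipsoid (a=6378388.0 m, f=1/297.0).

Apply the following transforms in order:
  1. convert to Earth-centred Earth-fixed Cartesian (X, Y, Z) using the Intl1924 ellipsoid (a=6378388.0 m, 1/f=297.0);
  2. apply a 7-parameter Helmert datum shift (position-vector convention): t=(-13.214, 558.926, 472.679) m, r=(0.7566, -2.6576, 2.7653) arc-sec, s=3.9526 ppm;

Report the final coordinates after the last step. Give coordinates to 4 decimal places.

X=-3102612.1739 m, Y=-4792228.6382 m, Z=-2840960.5824 m

start: φ=-26.612369°, λ=-122.917919°, h=3223.743 m
→ ECEF (a=6378388.000, f=1/297.0): X=-3102687.5600, Y=-4792737.4463, Z=-2841364.4739
→ Helmert 7p (PV): X=-3102612.1739, Y=-4792228.6382, Z=-2840960.5824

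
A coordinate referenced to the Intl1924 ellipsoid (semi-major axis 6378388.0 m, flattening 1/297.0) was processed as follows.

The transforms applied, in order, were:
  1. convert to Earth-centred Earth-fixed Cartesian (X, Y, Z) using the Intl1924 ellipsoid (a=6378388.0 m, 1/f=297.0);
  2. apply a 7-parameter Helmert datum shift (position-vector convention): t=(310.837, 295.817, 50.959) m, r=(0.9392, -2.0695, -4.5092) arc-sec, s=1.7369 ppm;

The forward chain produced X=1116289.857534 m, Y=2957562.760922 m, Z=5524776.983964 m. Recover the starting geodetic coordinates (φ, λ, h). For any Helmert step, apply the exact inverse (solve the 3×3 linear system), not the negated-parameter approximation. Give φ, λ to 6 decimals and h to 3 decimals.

start: X=1116289.8575, Y=2957562.7609, Z=5524776.9840 m
→ Helmert⁻¹: X=1115967.8622, Y=2957311.3598, Z=5524691.7666
→ geod (Bowring, a=6378388.000): φ=60.39087200°, λ=69.32555300°, h=2817.3510 m

φ=60.390872°, λ=69.325553°, h=2817.351 m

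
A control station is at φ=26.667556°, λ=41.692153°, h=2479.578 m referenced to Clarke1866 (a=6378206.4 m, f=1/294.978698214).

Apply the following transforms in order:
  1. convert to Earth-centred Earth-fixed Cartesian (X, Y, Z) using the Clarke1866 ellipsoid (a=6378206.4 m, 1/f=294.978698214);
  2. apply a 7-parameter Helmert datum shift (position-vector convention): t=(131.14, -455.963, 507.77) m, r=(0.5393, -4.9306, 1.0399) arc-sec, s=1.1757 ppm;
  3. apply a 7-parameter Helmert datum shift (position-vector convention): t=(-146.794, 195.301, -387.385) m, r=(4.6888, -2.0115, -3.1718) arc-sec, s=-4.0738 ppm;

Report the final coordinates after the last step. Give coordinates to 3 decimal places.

start: φ=26.667556°, λ=41.692153°, h=2479.578 m
→ ECEF (a=6378206.400, f=1/294.978698214): X=4260713.6150, Y=3795110.7353, Z=2846299.3005
→ Helmert 7p (PV): X=4260762.5923, Y=3794673.2730, Z=2846922.1888
→ Helmert 7p (PV): X=4260629.0293, Y=3794722.8806, Z=2846651.0169

X=4260629.029 m, Y=3794722.881 m, Z=2846651.017 m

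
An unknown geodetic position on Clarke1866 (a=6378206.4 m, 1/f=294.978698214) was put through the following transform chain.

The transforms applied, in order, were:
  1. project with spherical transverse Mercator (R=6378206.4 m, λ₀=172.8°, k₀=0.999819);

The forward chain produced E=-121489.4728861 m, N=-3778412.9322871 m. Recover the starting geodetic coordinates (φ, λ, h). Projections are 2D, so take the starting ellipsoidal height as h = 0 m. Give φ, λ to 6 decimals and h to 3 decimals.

φ=-33.940838°, λ=171.484319°, h=0.000 m

start: E=-121489.4729, N=-3778412.9323 m
→ tm⁻¹: φ=-33.94083800°, λ=171.48431900°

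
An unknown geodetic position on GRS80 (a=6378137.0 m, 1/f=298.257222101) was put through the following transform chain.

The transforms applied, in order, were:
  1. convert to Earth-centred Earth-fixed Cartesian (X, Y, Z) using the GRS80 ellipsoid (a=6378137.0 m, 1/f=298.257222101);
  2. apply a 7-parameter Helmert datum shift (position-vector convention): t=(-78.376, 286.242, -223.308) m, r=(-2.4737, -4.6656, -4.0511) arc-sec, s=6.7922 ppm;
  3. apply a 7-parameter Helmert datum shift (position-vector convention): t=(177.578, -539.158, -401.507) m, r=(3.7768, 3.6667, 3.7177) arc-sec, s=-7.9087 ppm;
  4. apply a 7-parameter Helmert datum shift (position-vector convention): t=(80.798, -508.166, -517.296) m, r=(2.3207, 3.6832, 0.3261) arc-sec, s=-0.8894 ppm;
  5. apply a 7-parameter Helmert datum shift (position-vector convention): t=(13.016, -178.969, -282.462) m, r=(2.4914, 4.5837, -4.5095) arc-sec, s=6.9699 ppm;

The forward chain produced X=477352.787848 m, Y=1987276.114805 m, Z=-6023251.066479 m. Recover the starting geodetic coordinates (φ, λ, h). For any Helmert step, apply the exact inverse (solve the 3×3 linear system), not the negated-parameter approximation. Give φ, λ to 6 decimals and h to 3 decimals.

start: X=477352.7878, Y=1987276.1148, Z=-6023251.0665 m
→ Helmert⁻¹: X=477426.8397, Y=1987378.9204, Z=-6022940.0206
→ Helmert⁻¹: X=477457.1496, Y=1987820.3407, Z=-6022441.9202
→ Helmert⁻¹: X=477426.2356, Y=1988256.3514, Z=-6022115.9589
→ Helmert⁻¹: X=477326.1119, Y=1988038.2006, Z=-6021838.7039
→ geod (Bowring, a=6378137.000): φ=-71.36343100°, λ=76.49890000°, h=503.0890 m

φ=-71.363431°, λ=76.498900°, h=503.089 m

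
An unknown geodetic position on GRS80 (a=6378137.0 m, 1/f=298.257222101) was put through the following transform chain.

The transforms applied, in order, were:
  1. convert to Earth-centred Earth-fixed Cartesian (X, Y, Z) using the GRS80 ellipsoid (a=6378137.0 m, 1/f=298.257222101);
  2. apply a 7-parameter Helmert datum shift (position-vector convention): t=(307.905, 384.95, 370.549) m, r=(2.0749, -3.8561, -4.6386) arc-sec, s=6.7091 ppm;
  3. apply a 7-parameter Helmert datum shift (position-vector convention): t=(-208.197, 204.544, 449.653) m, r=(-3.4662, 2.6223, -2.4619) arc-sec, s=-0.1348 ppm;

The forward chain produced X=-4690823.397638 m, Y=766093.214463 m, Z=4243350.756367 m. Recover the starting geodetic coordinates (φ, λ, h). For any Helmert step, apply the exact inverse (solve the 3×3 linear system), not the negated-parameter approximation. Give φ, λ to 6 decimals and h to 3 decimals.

start: X=-4690823.3976, Y=766093.2145, Z=4243350.7564 m
→ Helmert⁻¹: X=-4690678.9133, Y=765761.4880, Z=4242854.9098
→ Helmert⁻¹: X=-4690893.2432, Y=765308.5889, Z=4242535.8949
→ geod (Bowring, a=6378137.000): φ=41.94387000°, λ=170.73396000°, h=2344.7670 m

φ=41.943870°, λ=170.733960°, h=2344.767 m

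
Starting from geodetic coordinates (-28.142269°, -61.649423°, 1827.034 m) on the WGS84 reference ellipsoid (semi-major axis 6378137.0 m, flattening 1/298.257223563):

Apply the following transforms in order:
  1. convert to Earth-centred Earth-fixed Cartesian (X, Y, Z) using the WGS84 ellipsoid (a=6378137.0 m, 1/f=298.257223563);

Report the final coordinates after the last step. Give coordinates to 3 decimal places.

X=2673449.498 m, Y=-4954651.841 m, Z=-2991278.665 m

start: φ=-28.142269°, λ=-61.649423°, h=1827.034 m
→ ECEF (a=6378137.000, f=1/298.257223563): X=2673449.4976, Y=-4954651.8411, Z=-2991278.6651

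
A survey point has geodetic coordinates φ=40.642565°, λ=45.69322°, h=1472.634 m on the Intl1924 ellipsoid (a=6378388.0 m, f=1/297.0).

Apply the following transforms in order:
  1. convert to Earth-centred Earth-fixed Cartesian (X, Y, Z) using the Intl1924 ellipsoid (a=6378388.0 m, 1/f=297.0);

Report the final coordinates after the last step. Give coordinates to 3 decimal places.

X=3386241.159 m, Y=3469188.859 m, Z=4133414.216 m

start: φ=40.642565°, λ=45.693220°, h=1472.634 m
→ ECEF (a=6378388.000, f=1/297.0): X=3386241.1593, Y=3469188.8587, Z=4133414.2162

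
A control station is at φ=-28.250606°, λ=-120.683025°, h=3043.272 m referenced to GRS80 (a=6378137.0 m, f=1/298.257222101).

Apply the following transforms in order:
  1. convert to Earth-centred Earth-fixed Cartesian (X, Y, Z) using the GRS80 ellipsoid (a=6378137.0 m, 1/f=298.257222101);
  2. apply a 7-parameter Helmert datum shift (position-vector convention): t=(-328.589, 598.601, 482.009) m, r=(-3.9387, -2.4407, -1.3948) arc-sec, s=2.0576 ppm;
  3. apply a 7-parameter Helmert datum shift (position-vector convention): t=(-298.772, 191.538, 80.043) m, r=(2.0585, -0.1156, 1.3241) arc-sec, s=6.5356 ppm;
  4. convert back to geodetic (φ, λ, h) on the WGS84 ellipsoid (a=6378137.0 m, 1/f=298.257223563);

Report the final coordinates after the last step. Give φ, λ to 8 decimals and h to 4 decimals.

start: φ=-28.250606°, λ=-120.683025°, h=3043.272 m
→ ECEF (a=6378137.000, f=1/298.257222101): X=-2870528.3432, Y=-4837785.1070, Z=-3002438.8389
→ Helmert 7p (PV): X=-2870860.0252, Y=-4837234.3819, Z=-3001904.5949
→ Helmert 7p (PV): X=-2871144.8251, Y=-4837062.9286, Z=-3001894.0555
→ geod (Bowring, a=6378137.000): φ=-28.24758569°, λ=-120.69217904°, h=2515.4974 m

φ=-28.24758569°, λ=-120.69217904°, h=2515.4974 m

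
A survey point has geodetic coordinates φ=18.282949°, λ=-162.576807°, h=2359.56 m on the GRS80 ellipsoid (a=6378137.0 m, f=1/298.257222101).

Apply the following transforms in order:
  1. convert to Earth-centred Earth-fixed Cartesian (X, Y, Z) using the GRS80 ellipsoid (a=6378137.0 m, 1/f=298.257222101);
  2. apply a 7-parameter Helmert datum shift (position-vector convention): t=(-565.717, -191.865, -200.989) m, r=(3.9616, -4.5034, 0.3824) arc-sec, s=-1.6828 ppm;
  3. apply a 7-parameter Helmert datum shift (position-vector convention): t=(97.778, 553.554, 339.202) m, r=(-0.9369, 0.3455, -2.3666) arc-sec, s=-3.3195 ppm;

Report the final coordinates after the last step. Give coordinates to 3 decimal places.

X=-5782838.547 m, Y=-1814249.761 m, Z=1988870.354 m

start: φ=18.282949°, λ=-162.576807°, h=2359.560 m
→ ECEF (a=6378137.000, f=1/298.257222101): X=-5782341.9836, Y=-1814646.9920, Z=1988885.2573
→ Helmert 7p (PV): X=-5782938.0293, Y=-1814884.7226, Z=1988519.8225
→ Helmert 7p (PV): X=-5782838.5472, Y=-1814249.7609, Z=1988870.3537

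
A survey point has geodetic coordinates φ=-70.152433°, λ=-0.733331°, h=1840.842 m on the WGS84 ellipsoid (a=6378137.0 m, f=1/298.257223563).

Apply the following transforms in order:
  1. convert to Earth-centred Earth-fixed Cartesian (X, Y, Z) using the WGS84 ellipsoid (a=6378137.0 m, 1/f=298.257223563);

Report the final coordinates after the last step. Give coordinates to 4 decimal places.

X=2172386.6837 m, Y=-27805.9834 m, Z=-5978566.5911 m

start: φ=-70.152433°, λ=-0.733331°, h=1840.842 m
→ ECEF (a=6378137.000, f=1/298.257223563): X=2172386.6837, Y=-27805.9834, Z=-5978566.5911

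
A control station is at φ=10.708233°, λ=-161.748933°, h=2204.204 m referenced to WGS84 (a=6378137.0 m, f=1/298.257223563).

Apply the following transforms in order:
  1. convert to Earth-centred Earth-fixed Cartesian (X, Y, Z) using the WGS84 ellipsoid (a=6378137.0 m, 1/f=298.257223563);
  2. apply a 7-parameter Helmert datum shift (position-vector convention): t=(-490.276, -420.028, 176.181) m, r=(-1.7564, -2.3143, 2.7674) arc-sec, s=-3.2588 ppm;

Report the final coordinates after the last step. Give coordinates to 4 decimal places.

X=-5954995.7345 m, Y=-1964118.5999 m, Z=1177841.9645 m

start: φ=10.708233°, λ=-161.748933°, h=2204.204 m
→ ECEF (a=6378137.000, f=1/298.257223563): X=-5954537.9946, Y=-1963635.1094, Z=1177719.7105
→ Helmert 7p (PV): X=-5954995.7345, Y=-1964118.5999, Z=1177841.9645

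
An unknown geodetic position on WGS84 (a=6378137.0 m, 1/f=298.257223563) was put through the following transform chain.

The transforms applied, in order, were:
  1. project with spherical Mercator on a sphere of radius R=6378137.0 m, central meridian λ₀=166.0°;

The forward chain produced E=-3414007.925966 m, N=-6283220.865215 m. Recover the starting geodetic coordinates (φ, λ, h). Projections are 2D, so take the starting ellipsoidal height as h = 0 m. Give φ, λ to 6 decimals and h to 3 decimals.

start: E=-3414007.9260, N=-6283220.8652 m
→ merc⁻¹: φ=-49.04924200°, λ=135.33144500°

φ=-49.049242°, λ=135.331445°, h=0.000 m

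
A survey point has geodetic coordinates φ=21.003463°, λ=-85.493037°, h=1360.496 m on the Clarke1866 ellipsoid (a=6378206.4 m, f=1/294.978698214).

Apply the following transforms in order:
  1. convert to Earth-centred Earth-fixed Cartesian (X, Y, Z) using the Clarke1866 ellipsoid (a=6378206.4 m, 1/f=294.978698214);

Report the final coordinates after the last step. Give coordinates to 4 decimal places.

X=468203.9940 m, Y=-5939866.8579 m, Z=2272106.2830 m

start: φ=21.003463°, λ=-85.493037°, h=1360.496 m
→ ECEF (a=6378206.400, f=1/294.978698214): X=468203.9940, Y=-5939866.8579, Z=2272106.2830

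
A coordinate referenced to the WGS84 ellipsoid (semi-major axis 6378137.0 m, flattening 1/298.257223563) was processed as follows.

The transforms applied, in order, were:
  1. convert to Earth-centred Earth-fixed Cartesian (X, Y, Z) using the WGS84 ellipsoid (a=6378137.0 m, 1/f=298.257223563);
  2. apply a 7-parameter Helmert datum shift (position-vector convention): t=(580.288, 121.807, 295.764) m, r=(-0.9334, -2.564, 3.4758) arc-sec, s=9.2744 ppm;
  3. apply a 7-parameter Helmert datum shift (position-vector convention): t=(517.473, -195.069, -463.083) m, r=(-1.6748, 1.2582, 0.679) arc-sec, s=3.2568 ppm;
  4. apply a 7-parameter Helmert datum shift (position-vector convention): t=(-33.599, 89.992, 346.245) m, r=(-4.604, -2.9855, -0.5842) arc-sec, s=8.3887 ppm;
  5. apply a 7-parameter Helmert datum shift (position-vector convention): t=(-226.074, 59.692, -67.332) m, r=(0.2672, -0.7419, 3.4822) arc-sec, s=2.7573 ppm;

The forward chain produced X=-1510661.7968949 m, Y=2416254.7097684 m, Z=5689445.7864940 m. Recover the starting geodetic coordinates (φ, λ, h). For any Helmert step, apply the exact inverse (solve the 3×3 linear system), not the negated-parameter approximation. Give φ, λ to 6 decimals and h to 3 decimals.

φ=63.548050°, λ=122.026771°, h=2084.780 m

start: X=-1510661.7969, Y=2416254.7098, Z=5689445.7865 m
→ Helmert⁻¹: X=-1510370.3029, Y=2416221.2243, Z=5689499.7334
→ Helmert⁻¹: X=-1510248.5311, Y=2415979.6996, Z=5689181.5503
→ Helmert⁻¹: X=-1510787.8366, Y=2416125.6750, Z=5689636.5058
→ Helmert⁻¹: X=-1511242.6739, Y=2415981.1818, Z=5689317.6956
→ geod (Bowring, a=6378137.000): φ=63.54805000°, λ=122.02677100°, h=2084.7800 m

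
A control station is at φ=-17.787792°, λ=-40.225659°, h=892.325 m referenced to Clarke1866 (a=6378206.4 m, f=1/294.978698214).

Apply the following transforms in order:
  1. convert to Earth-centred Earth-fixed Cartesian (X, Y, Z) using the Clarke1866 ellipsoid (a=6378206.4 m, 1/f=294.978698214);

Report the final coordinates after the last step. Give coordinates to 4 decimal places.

start: φ=-17.787792°, λ=-40.225659°, h=892.325 m
→ ECEF (a=6378206.400, f=1/294.978698214): X=4639115.1365, Y=-3923918.8002, Z=-1936189.2156

X=4639115.1365 m, Y=-3923918.8002 m, Z=-1936189.2156 m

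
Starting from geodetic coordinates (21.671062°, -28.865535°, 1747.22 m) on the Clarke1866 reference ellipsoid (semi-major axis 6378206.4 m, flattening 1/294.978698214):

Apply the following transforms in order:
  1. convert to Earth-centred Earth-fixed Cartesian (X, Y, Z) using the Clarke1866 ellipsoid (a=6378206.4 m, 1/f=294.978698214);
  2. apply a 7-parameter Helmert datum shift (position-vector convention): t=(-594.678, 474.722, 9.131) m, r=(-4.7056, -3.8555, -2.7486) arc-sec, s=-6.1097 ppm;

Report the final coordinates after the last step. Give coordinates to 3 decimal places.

X=5194052.549 m, Y=-2863109.991 m, Z=2341268.173 m

start: φ=21.671062°, λ=-28.865535°, h=1747.220 m
→ ECEF (a=6378206.400, f=1/294.978698214): X=5194760.8843, Y=-2863586.3944, Z=2341110.9180
→ Helmert 7p (PV): X=5194052.5494, Y=-2863109.9912, Z=2341268.1731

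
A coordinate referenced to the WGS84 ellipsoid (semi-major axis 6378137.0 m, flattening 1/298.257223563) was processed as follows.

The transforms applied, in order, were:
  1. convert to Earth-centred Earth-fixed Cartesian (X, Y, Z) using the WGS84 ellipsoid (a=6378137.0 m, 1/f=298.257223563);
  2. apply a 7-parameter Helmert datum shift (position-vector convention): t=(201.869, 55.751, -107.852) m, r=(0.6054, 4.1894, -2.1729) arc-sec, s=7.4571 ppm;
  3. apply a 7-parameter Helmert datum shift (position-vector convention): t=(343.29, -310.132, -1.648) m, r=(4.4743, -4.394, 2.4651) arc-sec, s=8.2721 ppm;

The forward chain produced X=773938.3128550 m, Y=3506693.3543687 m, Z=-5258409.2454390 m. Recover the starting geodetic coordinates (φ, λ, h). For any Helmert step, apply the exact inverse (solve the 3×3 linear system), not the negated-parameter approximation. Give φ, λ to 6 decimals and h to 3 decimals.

φ=-55.848734°, λ=77.563082°, h=3985.573 m

start: X=773938.3129, Y=3506693.3544, Z=-5258409.2454 m
→ Helmert⁻¹: X=773518.5151, Y=3506851.1654, Z=-5258456.6484
→ Helmert⁻¹: X=773380.7377, Y=3506761.9778, Z=-5258304.1693
→ geod (Bowring, a=6378137.000): φ=-55.84873400°, λ=77.56308200°, h=3985.5730 m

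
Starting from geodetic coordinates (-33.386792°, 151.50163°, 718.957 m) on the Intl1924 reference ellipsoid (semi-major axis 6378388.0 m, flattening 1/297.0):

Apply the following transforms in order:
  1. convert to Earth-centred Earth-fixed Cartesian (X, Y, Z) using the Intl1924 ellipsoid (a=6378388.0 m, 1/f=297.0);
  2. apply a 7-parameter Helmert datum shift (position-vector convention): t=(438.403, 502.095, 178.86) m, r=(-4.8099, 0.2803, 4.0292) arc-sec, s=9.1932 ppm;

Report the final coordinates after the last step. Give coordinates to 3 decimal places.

X=-4685428.278 m, Y=2544345.033 m, Z=-3490211.773 m

start: φ=-33.386792°, λ=151.501630°, h=718.957 m
→ ECEF (a=6378388.000, f=1/297.0): X=-4685769.1652, Y=2543992.4749, Z=-3490305.5899
→ Helmert 7p (PV): X=-4685428.2776, Y=2544345.0328, Z=-3490211.7733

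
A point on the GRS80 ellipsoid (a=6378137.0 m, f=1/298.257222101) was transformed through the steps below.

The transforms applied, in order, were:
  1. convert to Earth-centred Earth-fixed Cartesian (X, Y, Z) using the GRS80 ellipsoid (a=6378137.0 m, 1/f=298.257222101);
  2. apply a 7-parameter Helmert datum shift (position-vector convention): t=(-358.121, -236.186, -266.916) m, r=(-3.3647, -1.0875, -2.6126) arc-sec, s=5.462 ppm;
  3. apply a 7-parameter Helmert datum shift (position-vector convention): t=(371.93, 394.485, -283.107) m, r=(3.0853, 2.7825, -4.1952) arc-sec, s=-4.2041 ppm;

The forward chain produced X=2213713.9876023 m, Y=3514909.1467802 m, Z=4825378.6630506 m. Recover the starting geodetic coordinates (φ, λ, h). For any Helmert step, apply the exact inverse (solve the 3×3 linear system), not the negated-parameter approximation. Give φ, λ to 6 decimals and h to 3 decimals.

start: X=2213713.9876, Y=3514909.1468, Z=4825378.6631 m
→ Helmert⁻¹: X=2213214.7808, Y=3514646.6336, Z=4825659.3419
→ Helmert⁻¹: X=2213541.7360, Y=3514812.9353, Z=4825945.5638
→ geod (Bowring, a=6378137.000): φ=49.47112800°, λ=57.79829700°, h=1545.6350 m

φ=49.471128°, λ=57.798297°, h=1545.635 m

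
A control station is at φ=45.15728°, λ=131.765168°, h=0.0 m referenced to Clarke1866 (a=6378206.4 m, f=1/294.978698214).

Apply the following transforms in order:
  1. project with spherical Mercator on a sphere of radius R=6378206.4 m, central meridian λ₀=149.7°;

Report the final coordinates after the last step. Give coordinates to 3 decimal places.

start: φ=45.157280°, λ=131.765168°, h=0.000 m
→ merc (R=6378206.4, λ₀=149.7°): E=-1996518.0894, N=5646377.5184

E=-1996518.089 m, N=5646377.518 m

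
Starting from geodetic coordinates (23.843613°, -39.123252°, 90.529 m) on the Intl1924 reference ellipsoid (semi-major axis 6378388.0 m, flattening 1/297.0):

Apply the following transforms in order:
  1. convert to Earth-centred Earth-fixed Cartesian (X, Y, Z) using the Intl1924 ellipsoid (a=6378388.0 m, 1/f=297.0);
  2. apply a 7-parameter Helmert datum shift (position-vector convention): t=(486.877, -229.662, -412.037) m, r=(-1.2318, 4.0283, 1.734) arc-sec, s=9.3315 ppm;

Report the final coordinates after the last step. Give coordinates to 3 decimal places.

start: φ=23.843613°, λ=-39.123252°, h=90.529 m
→ ECEF (a=6378388.000, f=1/297.0): X=4528518.7752, Y=-3683279.9222, Z=2562520.7168
→ Helmert 7p (PV): X=4529128.9203, Y=-3683490.5812, Z=2562066.1468

X=4529128.920 m, Y=-3683490.581 m, Z=2562066.147 m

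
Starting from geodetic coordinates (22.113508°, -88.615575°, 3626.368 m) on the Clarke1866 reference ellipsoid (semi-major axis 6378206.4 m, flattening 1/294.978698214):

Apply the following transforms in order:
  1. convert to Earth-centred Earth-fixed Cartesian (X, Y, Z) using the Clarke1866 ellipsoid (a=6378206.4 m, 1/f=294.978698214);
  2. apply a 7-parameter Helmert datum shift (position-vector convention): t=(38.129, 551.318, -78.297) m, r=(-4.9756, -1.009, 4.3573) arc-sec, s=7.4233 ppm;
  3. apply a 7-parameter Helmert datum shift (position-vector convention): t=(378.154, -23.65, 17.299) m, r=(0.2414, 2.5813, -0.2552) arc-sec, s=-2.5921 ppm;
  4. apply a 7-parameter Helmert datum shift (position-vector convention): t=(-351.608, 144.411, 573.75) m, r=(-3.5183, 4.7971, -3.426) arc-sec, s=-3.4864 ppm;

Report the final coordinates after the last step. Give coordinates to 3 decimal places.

start: φ=22.113508°, λ=-88.615575°, h=3626.368 m
→ ECEF (a=6378206.400, f=1/294.978698214): X=142914.2317, Y=-5913493.8197, Z=2387287.0897
→ Helmert 7p (PV): X=143066.6657, Y=-5912925.7928, Z=2387369.8620
→ Helmert 7p (PV): X=143467.0098, Y=-5912937.0869, Z=2387372.2622
→ Helmert 7p (PV): X=143072.2127, Y=-5912733.7223, Z=2388035.2101

X=143072.213 m, Y=-5912733.722 m, Z=2388035.210 m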